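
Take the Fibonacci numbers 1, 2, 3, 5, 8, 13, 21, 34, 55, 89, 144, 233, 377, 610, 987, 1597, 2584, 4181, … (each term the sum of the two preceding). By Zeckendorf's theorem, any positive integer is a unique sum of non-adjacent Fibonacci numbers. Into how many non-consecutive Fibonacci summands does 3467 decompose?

Repeatedly subtract the largest Fibonacci number that fits:
subtract 2584 from 3467: 883 remains
subtract 610 from 883: 273 remains
subtract 233 from 273: 40 remains
subtract 34 from 40: 6 remains
subtract 5 from 6: 1 remains
subtract 1 from 1: 0 remains
3467 = 2584 + 610 + 233 + 34 + 5 + 1, which has 6 terms.

6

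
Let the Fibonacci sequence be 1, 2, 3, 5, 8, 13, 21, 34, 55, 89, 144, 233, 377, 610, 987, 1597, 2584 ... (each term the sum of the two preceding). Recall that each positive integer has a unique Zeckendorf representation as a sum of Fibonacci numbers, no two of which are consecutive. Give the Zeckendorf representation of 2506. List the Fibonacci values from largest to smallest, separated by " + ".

2506: greatest Fibonacci not exceeding it is 1597, leaving 909
909: greatest Fibonacci not exceeding it is 610, leaving 299
299: greatest Fibonacci not exceeding it is 233, leaving 66
66: greatest Fibonacci not exceeding it is 55, leaving 11
11: greatest Fibonacci not exceeding it is 8, leaving 3
3: greatest Fibonacci not exceeding it is 3, leaving 0
So 2506 = 1597 + 610 + 233 + 55 + 8 + 3, with no two terms consecutive in the sequence.

1597 + 610 + 233 + 55 + 8 + 3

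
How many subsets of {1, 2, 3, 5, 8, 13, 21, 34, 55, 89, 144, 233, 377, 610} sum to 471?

Each representation comes from the Zeckendorf form by replacing some F_k with F_{k−1} + F_{k−2} where possible.
471 = 377+89+5 = 377+89+3+2 = 377+55+34+5 = 233+144+89+5 = 377+55+34+3+2 = … (9 more), for 14 in all.

14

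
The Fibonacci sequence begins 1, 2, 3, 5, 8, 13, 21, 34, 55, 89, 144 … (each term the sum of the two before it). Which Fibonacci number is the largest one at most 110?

89

89 ≤ 110 < 144, so the largest Fibonacci number not exceeding 110 is 89.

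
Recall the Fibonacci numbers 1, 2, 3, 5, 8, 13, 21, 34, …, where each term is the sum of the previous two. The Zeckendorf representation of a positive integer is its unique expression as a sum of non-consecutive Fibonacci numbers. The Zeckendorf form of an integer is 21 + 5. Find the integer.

26

21 + 5 = 26.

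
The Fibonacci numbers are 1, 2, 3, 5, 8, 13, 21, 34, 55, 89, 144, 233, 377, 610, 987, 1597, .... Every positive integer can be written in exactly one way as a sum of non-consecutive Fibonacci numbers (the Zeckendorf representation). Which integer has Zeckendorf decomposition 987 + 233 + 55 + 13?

987 + 233 + 55 + 13 = 1288.

1288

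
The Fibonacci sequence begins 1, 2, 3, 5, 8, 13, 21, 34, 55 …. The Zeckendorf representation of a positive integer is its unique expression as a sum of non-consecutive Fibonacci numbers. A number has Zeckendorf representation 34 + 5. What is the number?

39

34 + 5 = 39.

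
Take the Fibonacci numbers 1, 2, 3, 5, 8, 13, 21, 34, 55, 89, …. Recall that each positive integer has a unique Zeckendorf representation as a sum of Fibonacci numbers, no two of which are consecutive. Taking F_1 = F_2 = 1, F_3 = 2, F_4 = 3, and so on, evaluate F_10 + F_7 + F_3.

F_10 + F_7 + F_3 = 55 + 13 + 2 = 70.

70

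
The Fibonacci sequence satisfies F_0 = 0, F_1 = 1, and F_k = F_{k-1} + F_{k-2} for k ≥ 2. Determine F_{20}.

6765

Iterating the recurrence up to F_{16} = 987 and F_{15} = 610:
F_{17} = F_{16} + F_{15} = 987 + 610 = 1597
F_{18} = F_{17} + F_{16} = 1597 + 987 = 2584
F_{19} = F_{18} + F_{17} = 2584 + 1597 = 4181
F_{20} = F_{19} + F_{18} = 4181 + 2584 = 6765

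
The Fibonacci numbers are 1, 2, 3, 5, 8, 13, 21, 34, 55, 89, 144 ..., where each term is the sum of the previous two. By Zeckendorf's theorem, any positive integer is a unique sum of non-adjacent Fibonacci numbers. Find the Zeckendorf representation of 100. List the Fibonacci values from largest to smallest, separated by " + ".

100: greatest Fibonacci not exceeding it is 89, leaving 11
11: greatest Fibonacci not exceeding it is 8, leaving 3
3: greatest Fibonacci not exceeding it is 3, leaving 0
So 100 = 89 + 8 + 3, with no two terms consecutive in the sequence.

89 + 8 + 3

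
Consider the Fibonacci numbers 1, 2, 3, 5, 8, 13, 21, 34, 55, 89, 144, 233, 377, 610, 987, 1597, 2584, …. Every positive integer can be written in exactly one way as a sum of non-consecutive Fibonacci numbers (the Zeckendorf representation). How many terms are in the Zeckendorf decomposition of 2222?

4

2222: greatest Fibonacci not exceeding it is 1597, leaving 625
625: greatest Fibonacci not exceeding it is 610, leaving 15
15: greatest Fibonacci not exceeding it is 13, leaving 2
2: greatest Fibonacci not exceeding it is 2, leaving 0
2222 = 1597 + 610 + 13 + 2, which has 4 terms.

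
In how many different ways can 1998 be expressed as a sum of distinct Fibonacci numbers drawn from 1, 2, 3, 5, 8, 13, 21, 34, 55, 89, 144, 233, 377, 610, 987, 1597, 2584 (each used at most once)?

Each representation comes from the Zeckendorf form by replacing some F_k with F_{k−1} + F_{k−2} where possible.
1998 = 1597+377+21+3 = 1597+377+21+2+1 = 1597+377+13+8+3 = 1597+233+144+21+3 = … (32 more), for 36 in all.

36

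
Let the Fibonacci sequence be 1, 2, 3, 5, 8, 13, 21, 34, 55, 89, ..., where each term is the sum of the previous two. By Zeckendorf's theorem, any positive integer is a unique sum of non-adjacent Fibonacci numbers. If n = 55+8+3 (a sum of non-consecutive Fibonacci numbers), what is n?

55+8+3 = 66.

66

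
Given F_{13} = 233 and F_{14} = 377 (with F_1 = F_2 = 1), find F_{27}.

196418

By F_{2k+1} = F_k² + F_{k+1}²: F_{27} = 233² + 377² = 54289 + 142129 = 196418.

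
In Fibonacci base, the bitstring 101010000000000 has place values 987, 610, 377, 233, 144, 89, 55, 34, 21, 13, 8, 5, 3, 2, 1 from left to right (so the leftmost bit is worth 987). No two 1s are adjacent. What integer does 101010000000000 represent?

1508

Summing the place values of the 1 bits: 987 + 377 + 144 = 1508.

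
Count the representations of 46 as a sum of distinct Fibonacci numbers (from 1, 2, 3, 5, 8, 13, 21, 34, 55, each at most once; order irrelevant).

46 = 34+8+3+1 = 21+13+8+3+1 — 2 representations.

2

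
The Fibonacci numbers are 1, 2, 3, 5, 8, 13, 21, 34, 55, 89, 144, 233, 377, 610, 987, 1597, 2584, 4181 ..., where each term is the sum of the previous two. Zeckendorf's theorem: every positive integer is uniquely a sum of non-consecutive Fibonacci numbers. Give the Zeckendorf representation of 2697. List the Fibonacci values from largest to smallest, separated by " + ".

2697 − 2584 = 113
113 − 89 = 24
24 − 21 = 3
3 − 3 = 0
So 2697 = 2584 + 89 + 21 + 3, with no two terms consecutive in the sequence.

2584 + 89 + 21 + 3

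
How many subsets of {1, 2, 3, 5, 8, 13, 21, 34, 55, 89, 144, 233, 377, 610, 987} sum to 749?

Starting from the Zeckendorf form and repeatedly splitting a term F_k into F_{k−1} + F_{k−2} (when neither is already used) reaches every representation.
749 = 610+89+34+13+3 = 610+89+34+13+2+1 = 610+89+34+8+5+3 = 377+233+89+34+13+3 = 610+89+34+8+5+2+1 = … (13 more), for 18 in all.

18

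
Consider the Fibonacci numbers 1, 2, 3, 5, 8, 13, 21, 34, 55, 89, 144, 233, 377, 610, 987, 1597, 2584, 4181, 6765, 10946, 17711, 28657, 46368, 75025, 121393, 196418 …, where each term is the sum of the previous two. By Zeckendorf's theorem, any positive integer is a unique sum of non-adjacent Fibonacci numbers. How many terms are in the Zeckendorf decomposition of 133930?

9

subtract 121393 from 133930: 12537 remains
subtract 10946 from 12537: 1591 remains
subtract 987 from 1591: 604 remains
subtract 377 from 604: 227 remains
subtract 144 from 227: 83 remains
subtract 55 from 83: 28 remains
subtract 21 from 28: 7 remains
subtract 5 from 7: 2 remains
subtract 2 from 2: 0 remains
133930 = 121393 + 10946 + 987 + 377 + 144 + 55 + 21 + 5 + 2, which has 9 terms.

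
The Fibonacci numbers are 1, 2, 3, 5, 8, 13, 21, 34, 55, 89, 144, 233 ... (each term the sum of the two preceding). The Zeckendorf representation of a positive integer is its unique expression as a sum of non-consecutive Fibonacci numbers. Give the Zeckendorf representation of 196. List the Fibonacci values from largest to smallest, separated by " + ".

144 + 34 + 13 + 5

Greedy algorithm:
take 144 (≤ 196); 196 − 144 = 52
take 34 (≤ 52); 52 − 34 = 18
take 13 (≤ 18); 18 − 13 = 5
take 5 (≤ 5); 5 − 5 = 0
So 196 = 144 + 34 + 13 + 5, with no two terms consecutive in the sequence.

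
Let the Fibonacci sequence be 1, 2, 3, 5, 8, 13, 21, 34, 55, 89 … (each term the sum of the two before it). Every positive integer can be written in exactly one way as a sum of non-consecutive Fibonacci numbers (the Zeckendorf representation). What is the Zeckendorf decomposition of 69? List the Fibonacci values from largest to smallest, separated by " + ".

55 + 13 + 1

largest Fibonacci ≤ 69 is 55; 69 − 55 = 14
largest Fibonacci ≤ 14 is 13; 14 − 13 = 1
largest Fibonacci ≤ 1 is 1; 1 − 1 = 0
So 69 = 55 + 13 + 1, with no two terms consecutive in the sequence.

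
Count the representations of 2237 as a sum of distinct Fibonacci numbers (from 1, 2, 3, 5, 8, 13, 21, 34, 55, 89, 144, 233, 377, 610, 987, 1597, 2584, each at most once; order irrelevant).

2237 = 1597+610+21+8+1 = 1597+610+21+5+3+1 = 1597+377+233+21+8+1 = 1597+610+13+8+5+3+1 = … (17 more), for 21 in all.

21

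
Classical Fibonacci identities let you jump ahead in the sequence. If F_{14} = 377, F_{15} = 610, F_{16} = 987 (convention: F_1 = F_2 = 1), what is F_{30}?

By the addition formula F_{m+n} = F_m F_{n+1} + F_{m−1} F_n with m=15, n=15: F_{30} = 610·987 + 377·610 = 602070 + 229970 = 832040.

832040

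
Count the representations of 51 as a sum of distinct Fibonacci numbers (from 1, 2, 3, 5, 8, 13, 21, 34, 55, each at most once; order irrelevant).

3

Starting from the Zeckendorf form and repeatedly splitting a term F_k into F_{k−1} + F_{k−2} (when neither is already used) reaches every representation.
51 = 34+13+3+1 = 34+8+5+3+1 = 21+13+8+5+3+1 — 3 representations.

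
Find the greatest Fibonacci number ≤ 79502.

75025

75025 ≤ 79502 < 121393, so the largest Fibonacci number not exceeding 79502 is 75025.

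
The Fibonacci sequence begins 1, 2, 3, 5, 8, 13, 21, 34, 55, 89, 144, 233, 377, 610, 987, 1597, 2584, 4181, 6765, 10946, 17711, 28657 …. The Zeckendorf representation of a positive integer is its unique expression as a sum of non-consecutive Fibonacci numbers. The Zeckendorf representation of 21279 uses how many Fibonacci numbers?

8

21279: greatest Fibonacci not exceeding it is 17711, leaving 3568
3568: greatest Fibonacci not exceeding it is 2584, leaving 984
984: greatest Fibonacci not exceeding it is 610, leaving 374
374: greatest Fibonacci not exceeding it is 233, leaving 141
141: greatest Fibonacci not exceeding it is 89, leaving 52
52: greatest Fibonacci not exceeding it is 34, leaving 18
18: greatest Fibonacci not exceeding it is 13, leaving 5
5: greatest Fibonacci not exceeding it is 5, leaving 0
21279 = 17711 + 2584 + 610 + 233 + 89 + 34 + 13 + 5, which has 8 terms.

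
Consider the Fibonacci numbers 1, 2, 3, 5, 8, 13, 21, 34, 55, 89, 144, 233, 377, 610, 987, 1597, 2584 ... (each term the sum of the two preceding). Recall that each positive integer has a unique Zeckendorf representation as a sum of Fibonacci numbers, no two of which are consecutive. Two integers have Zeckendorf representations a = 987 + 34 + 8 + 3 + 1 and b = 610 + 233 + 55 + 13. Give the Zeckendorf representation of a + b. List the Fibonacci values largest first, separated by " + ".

1597 + 233 + 89 + 21 + 3 + 1

The two numbers are 1033 and 911, so their sum is 1944.
Greedily peel off the largest Fibonacci term at each step:
1944: greatest Fibonacci not exceeding it is 1597, leaving 347
347: greatest Fibonacci not exceeding it is 233, leaving 114
114: greatest Fibonacci not exceeding it is 89, leaving 25
25: greatest Fibonacci not exceeding it is 21, leaving 4
4: greatest Fibonacci not exceeding it is 3, leaving 1
1: greatest Fibonacci not exceeding it is 1, leaving 0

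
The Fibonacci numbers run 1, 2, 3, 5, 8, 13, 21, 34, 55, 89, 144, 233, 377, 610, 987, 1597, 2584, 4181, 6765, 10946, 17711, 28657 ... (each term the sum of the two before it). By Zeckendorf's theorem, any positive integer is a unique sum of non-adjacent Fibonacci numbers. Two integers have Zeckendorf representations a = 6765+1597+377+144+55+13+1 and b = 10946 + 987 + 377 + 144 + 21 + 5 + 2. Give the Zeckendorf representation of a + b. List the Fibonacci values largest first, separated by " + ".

The two numbers are 8952 and 12482, so their sum is 21434.
21434: greatest Fibonacci not exceeding it is 17711, leaving 3723
3723: greatest Fibonacci not exceeding it is 2584, leaving 1139
1139: greatest Fibonacci not exceeding it is 987, leaving 152
152: greatest Fibonacci not exceeding it is 144, leaving 8
8: greatest Fibonacci not exceeding it is 8, leaving 0

17711 + 2584 + 987 + 144 + 8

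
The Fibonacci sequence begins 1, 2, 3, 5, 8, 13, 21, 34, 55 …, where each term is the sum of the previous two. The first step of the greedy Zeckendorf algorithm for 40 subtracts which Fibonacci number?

34

34 ≤ 40 < 55, so the largest Fibonacci number not exceeding 40 is 34.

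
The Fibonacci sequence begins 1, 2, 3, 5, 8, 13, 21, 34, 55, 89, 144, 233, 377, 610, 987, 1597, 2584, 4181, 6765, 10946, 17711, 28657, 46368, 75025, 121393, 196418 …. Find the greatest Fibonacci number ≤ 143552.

121393

121393 ≤ 143552 < 196418, so the largest Fibonacci number not exceeding 143552 is 121393.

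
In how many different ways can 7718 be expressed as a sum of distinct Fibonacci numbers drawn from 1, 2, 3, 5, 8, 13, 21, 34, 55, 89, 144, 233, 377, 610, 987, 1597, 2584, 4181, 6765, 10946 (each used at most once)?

Starting from the Zeckendorf form and repeatedly splitting a term F_k into F_{k−1} + F_{k−2} (when neither is already used) reaches every representation.
7718 = 6765+610+233+89+21 = 6765+610+233+89+13+8 = 6765+610+233+55+34+21 = … (45 more), for 48 in all.

48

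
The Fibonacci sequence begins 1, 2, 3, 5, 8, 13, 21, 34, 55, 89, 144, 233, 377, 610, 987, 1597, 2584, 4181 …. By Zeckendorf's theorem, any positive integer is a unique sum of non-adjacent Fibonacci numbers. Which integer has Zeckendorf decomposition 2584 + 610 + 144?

3338

2584 + 610 + 144 = 3338.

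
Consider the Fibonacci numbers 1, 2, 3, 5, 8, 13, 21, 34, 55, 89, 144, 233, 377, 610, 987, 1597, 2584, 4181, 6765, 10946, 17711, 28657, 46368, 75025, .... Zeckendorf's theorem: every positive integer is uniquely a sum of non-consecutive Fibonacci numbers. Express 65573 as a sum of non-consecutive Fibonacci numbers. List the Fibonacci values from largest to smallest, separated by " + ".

46368 + 17711 + 987 + 377 + 89 + 34 + 5 + 2

Greedily peel off the largest Fibonacci term at each step:
subtract 46368 from 65573: 19205 remains
subtract 17711 from 19205: 1494 remains
subtract 987 from 1494: 507 remains
subtract 377 from 507: 130 remains
subtract 89 from 130: 41 remains
subtract 34 from 41: 7 remains
subtract 5 from 7: 2 remains
subtract 2 from 2: 0 remains
So 65573 = 46368 + 17711 + 987 + 377 + 89 + 34 + 5 + 2, with no two terms consecutive in the sequence.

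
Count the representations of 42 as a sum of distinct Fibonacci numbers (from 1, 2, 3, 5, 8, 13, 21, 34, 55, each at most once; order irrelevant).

6

42 = 34+8 = 34+5+3 = 21+13+8 = … (3 more), for 6 in all.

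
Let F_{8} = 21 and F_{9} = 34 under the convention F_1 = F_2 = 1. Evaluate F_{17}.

1597

By F_{2k+1} = F_k² + F_{k+1}²: F_{17} = 21² + 34² = 441 + 1156 = 1597.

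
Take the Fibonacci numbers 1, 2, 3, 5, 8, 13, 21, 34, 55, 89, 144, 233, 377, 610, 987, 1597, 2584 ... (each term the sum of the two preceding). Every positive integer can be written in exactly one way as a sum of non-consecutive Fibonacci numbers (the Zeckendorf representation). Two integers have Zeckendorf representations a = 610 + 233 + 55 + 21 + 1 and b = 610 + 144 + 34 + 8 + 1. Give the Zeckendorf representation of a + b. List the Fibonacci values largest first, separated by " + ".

The two numbers are 920 and 797, so their sum is 1717.
Greedy algorithm:
1717 − 1597 = 120
120 − 89 = 31
31 − 21 = 10
10 − 8 = 2
2 − 2 = 0

1597 + 89 + 21 + 8 + 2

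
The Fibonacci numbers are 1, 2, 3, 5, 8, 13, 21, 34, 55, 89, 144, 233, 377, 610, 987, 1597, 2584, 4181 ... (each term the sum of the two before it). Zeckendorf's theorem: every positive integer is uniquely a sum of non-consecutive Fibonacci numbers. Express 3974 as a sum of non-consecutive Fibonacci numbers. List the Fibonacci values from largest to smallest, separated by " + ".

2584 + 987 + 377 + 21 + 5

2584 ≤ 3974 < 4181, so take 2584; remainder 1390
987 ≤ 1390 < 1597, so take 987; remainder 403
377 ≤ 403 < 610, so take 377; remainder 26
21 ≤ 26 < 34, so take 21; remainder 5
5 ≤ 5 < 8, so take 5; remainder 0
So 3974 = 2584 + 987 + 377 + 21 + 5, with no two terms consecutive in the sequence.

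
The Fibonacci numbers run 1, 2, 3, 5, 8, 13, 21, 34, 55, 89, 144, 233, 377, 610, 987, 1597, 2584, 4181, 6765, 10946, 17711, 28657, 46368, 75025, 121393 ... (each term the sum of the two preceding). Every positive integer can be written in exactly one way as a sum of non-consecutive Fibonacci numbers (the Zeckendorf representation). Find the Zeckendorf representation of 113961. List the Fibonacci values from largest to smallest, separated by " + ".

75025 + 28657 + 6765 + 2584 + 610 + 233 + 55 + 21 + 8 + 3

Greedy algorithm:
75025 ≤ 113961 < 121393, so take 75025; remainder 38936
28657 ≤ 38936 < 46368, so take 28657; remainder 10279
6765 ≤ 10279 < 10946, so take 6765; remainder 3514
2584 ≤ 3514 < 4181, so take 2584; remainder 930
610 ≤ 930 < 987, so take 610; remainder 320
233 ≤ 320 < 377, so take 233; remainder 87
55 ≤ 87 < 89, so take 55; remainder 32
21 ≤ 32 < 34, so take 21; remainder 11
8 ≤ 11 < 13, so take 8; remainder 3
3 ≤ 3 < 5, so take 3; remainder 0
So 113961 = 75025 + 28657 + 6765 + 2584 + 610 + 233 + 55 + 21 + 8 + 3, with no two terms consecutive in the sequence.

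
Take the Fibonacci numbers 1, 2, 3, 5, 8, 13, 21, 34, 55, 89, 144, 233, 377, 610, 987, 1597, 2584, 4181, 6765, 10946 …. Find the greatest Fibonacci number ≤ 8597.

6765

6765 ≤ 8597 < 10946, so the largest Fibonacci number not exceeding 8597 is 6765.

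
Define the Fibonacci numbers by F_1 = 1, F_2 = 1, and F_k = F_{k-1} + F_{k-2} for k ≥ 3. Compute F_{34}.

5702887

Iterating the recurrence up to F_{29} = 514229 and F_{28} = 317811:
F_{30} = F_{29} + F_{28} = 514229 + 317811 = 832040
F_{31} = F_{30} + F_{29} = 832040 + 514229 = 1346269
F_{32} = F_{31} + F_{30} = 1346269 + 832040 = 2178309
F_{33} = F_{32} + F_{31} = 2178309 + 1346269 = 3524578
F_{34} = F_{33} + F_{32} = 3524578 + 2178309 = 5702887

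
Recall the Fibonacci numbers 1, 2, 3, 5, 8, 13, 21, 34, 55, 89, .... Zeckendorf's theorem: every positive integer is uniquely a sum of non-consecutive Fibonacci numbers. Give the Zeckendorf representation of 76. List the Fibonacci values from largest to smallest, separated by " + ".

55 + 21

55 ≤ 76 < 89, so take 55; remainder 21
21 ≤ 21 < 34, so take 21; remainder 0
So 76 = 55 + 21, with no two terms consecutive in the sequence.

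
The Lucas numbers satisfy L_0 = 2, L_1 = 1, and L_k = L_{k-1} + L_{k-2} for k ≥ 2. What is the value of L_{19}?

9349

Iterating the recurrence up to L_{12} = 322 and L_{11} = 199:
L_{13} = L_{12} + L_{11} = 322 + 199 = 521
L_{14} = L_{13} + L_{12} = 521 + 322 = 843
L_{15} = L_{14} + L_{13} = 843 + 521 = 1364
L_{16} = L_{15} + L_{14} = 1364 + 843 = 2207
L_{17} = L_{16} + L_{15} = 2207 + 1364 = 3571
L_{18} = L_{17} + L_{16} = 3571 + 2207 = 5778
L_{19} = L_{18} + L_{17} = 5778 + 3571 = 9349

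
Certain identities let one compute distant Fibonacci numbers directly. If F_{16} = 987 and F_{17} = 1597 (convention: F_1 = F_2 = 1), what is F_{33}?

3524578

By F_{2k+1} = F_k² + F_{k+1}²: F_{33} = 987² + 1597² = 974169 + 2550409 = 3524578.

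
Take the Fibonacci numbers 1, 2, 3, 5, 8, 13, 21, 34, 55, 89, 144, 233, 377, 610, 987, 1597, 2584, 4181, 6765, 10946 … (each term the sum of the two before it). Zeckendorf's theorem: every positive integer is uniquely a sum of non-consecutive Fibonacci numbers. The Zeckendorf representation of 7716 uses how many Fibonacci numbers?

7

7716 − 6765 = 951
951 − 610 = 341
341 − 233 = 108
108 − 89 = 19
19 − 13 = 6
6 − 5 = 1
1 − 1 = 0
7716 = 6765 + 610 + 233 + 89 + 13 + 5 + 1, which has 7 terms.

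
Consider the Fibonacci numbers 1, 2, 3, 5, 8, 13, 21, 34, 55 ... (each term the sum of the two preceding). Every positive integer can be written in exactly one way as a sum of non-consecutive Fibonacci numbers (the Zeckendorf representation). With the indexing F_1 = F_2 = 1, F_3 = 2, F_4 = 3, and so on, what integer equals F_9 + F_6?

F_9 + F_6 = 34 + 8 = 42.

42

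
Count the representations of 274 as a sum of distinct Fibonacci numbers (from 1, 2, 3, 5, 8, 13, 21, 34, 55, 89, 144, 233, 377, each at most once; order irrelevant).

5

Starting from the Zeckendorf form and repeatedly splitting a term F_k into F_{k−1} + F_{k−2} (when neither is already used) reaches every representation.
274 = 233+34+5+2 = 233+21+13+5+2 = 144+89+34+5+2 = … (2 more), for 5 in all.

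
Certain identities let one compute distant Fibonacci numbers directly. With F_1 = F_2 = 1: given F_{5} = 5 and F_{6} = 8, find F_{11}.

89

By F_{2k+1} = F_k² + F_{k+1}²: F_{11} = 5² + 8² = 25 + 64 = 89.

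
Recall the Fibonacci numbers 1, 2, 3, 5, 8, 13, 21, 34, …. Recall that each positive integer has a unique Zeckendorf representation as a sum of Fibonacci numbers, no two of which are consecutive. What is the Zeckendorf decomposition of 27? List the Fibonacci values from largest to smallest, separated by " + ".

Greedily peel off the largest Fibonacci term at each step:
21 ≤ 27 < 34, so take 21; remainder 6
5 ≤ 6 < 8, so take 5; remainder 1
1 ≤ 1 < 2, so take 1; remainder 0
So 27 = 21 + 5 + 1, with no two terms consecutive in the sequence.

21 + 5 + 1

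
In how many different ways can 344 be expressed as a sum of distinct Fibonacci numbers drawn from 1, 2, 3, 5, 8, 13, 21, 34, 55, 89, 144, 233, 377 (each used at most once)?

344 = 233+89+21+1 = 233+89+13+8+1 = 233+55+34+21+1 = … (6 more), for 9 in all.

9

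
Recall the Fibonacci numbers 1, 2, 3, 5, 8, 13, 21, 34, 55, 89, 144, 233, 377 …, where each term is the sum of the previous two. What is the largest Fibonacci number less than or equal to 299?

233 ≤ 299 < 377, so the largest Fibonacci number not exceeding 299 is 233.

233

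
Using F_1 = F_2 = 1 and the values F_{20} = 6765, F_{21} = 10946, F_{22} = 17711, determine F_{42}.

By the addition formula F_{m+n} = F_m F_{n+1} + F_{m−1} F_n with m=21, n=21: F_{42} = 10946·17711 + 6765·10946 = 193864606 + 74049690 = 267914296.

267914296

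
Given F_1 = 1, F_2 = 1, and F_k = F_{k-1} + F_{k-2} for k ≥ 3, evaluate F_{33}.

Iterating the recurrence up to F_{29} = 514229 and F_{28} = 317811:
F_{30} = F_{29} + F_{28} = 514229 + 317811 = 832040
F_{31} = F_{30} + F_{29} = 832040 + 514229 = 1346269
F_{32} = F_{31} + F_{30} = 1346269 + 832040 = 2178309
F_{33} = F_{32} + F_{31} = 2178309 + 1346269 = 3524578

3524578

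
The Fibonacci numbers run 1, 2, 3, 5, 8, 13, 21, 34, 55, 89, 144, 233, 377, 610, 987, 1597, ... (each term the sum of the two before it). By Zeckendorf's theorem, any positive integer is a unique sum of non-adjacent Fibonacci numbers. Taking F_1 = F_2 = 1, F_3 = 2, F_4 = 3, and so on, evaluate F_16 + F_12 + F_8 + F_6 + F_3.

1162

F_16 + F_12 + F_8 + F_6 + F_3 = 987 + 144 + 21 + 8 + 2 = 1162.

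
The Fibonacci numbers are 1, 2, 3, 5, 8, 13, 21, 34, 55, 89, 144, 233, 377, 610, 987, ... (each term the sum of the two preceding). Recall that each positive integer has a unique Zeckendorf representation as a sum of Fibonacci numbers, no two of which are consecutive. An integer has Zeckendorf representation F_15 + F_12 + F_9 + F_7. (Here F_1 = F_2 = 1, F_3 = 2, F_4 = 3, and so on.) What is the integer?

F_15 + F_12 + F_9 + F_7 = 610 + 144 + 34 + 13 = 801.

801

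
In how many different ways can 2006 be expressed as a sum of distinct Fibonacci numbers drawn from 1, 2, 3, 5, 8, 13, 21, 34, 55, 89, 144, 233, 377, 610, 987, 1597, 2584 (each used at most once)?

2006 = 1597+377+21+8+3 = 1597+377+21+8+2+1 = 1597+233+144+21+8+3 = … (23 more), for 26 in all.

26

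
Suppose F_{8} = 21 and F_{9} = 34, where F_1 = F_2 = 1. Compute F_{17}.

By F_{2k+1} = F_k² + F_{k+1}²: F_{17} = 21² + 34² = 441 + 1156 = 1597.

1597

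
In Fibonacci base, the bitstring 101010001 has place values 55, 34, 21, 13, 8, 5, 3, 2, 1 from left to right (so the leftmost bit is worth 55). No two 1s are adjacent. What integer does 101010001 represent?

85

Summing the place values of the 1 bits: 55 + 21 + 8 + 1 = 85.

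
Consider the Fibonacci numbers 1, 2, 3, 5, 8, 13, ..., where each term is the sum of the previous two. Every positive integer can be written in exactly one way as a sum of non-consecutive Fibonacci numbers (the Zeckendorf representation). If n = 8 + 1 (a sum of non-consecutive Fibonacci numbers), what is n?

9

8 + 1 = 9.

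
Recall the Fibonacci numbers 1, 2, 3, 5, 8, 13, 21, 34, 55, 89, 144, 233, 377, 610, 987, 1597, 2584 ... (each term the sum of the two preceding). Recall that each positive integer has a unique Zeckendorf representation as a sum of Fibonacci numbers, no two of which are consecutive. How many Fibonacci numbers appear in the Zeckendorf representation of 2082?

6

Greedily peel off the largest Fibonacci term at each step:
largest Fibonacci ≤ 2082 is 1597; 2082 − 1597 = 485
largest Fibonacci ≤ 485 is 377; 485 − 377 = 108
largest Fibonacci ≤ 108 is 89; 108 − 89 = 19
largest Fibonacci ≤ 19 is 13; 19 − 13 = 6
largest Fibonacci ≤ 6 is 5; 6 − 5 = 1
largest Fibonacci ≤ 1 is 1; 1 − 1 = 0
2082 = 1597 + 377 + 89 + 13 + 5 + 1, which has 6 terms.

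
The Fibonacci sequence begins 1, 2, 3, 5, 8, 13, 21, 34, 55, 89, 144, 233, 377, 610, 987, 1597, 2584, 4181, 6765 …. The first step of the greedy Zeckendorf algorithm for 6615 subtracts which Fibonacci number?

4181

4181 ≤ 6615 < 6765, so the largest Fibonacci number not exceeding 6615 is 4181.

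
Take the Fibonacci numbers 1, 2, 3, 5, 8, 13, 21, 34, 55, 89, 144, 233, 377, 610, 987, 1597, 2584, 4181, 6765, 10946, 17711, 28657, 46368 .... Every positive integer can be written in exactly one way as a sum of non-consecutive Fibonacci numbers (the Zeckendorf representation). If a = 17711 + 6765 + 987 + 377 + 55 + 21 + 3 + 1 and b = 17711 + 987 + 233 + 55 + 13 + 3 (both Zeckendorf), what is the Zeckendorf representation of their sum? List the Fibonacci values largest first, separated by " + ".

28657 + 10946 + 4181 + 987 + 144 + 5 + 2

The two numbers are 25920 and 19002, so their sum is 44922.
Greedy algorithm:
44922 − 28657 = 16265
16265 − 10946 = 5319
5319 − 4181 = 1138
1138 − 987 = 151
151 − 144 = 7
7 − 5 = 2
2 − 2 = 0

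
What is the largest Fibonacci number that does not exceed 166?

144 ≤ 166 < 233, so the largest Fibonacci number not exceeding 166 is 144.

144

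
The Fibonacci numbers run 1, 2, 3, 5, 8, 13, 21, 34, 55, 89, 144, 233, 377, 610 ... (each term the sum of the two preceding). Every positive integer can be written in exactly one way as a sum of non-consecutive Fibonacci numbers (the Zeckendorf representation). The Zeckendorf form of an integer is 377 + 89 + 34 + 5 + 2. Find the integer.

507

377 + 89 + 34 + 5 + 2 = 507.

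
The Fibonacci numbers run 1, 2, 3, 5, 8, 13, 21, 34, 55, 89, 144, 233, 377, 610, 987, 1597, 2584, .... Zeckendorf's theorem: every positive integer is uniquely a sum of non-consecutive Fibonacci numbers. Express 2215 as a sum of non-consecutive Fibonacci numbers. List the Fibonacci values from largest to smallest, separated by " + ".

Repeatedly subtract the largest Fibonacci number that fits:
subtract 1597 from 2215: 618 remains
subtract 610 from 618: 8 remains
subtract 8 from 8: 0 remains
So 2215 = 1597 + 610 + 8, with no two terms consecutive in the sequence.

1597 + 610 + 8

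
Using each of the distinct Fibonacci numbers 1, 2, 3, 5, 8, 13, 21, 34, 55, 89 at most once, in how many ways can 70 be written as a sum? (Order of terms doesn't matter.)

Each representation comes from the Zeckendorf form by replacing some F_k with F_{k−1} + F_{k−2} where possible.
70 = 55+13+2 = 55+8+5+2 = 34+21+13+2 = 34+21+8+5+2 — 4 representations.

4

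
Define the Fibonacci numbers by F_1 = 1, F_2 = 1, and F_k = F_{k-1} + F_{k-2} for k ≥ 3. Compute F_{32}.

Iterating the recurrence up to F_{26} = 121393 and F_{25} = 75025:
F_{27} = F_{26} + F_{25} = 121393 + 75025 = 196418
F_{28} = F_{27} + F_{26} = 196418 + 121393 = 317811
F_{29} = F_{28} + F_{27} = 317811 + 196418 = 514229
F_{30} = F_{29} + F_{28} = 514229 + 317811 = 832040
F_{31} = F_{30} + F_{29} = 832040 + 514229 = 1346269
F_{32} = F_{31} + F_{30} = 1346269 + 832040 = 2178309

2178309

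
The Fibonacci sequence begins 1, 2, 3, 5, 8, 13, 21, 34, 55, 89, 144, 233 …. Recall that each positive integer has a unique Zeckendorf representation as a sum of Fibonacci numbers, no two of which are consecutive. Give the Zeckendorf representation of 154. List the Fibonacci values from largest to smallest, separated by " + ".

144 ≤ 154 < 233, so take 144; remainder 10
8 ≤ 10 < 13, so take 8; remainder 2
2 ≤ 2 < 3, so take 2; remainder 0
So 154 = 144 + 8 + 2, with no two terms consecutive in the sequence.

144 + 8 + 2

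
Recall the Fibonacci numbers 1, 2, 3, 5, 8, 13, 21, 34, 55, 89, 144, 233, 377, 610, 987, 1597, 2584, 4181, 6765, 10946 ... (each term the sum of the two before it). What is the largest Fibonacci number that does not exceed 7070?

6765 ≤ 7070 < 10946, so the largest Fibonacci number not exceeding 7070 is 6765.

6765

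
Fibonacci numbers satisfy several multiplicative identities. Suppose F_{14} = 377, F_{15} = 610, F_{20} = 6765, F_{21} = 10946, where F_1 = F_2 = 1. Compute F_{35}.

9227465

By the addition formula F_{m+n} = F_m F_{n+1} + F_{m−1} F_n with m=15, n=20: F_{35} = 610·10946 + 377·6765 = 6677060 + 2550405 = 9227465.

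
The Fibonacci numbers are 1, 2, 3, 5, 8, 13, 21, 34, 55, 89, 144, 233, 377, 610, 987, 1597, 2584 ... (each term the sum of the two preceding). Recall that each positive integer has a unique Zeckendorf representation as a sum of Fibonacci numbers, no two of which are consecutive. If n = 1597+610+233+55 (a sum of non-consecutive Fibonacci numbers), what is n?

1597+610+233+55 = 2495.

2495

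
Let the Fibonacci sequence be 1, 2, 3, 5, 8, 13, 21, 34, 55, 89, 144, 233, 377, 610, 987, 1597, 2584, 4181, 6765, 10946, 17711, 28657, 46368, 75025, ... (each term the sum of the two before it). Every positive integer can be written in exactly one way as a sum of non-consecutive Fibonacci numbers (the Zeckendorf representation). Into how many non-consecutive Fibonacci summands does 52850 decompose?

Greedy algorithm:
subtract 46368 from 52850: 6482 remains
subtract 4181 from 6482: 2301 remains
subtract 1597 from 2301: 704 remains
subtract 610 from 704: 94 remains
subtract 89 from 94: 5 remains
subtract 5 from 5: 0 remains
52850 = 46368 + 4181 + 1597 + 610 + 89 + 5, which has 6 terms.

6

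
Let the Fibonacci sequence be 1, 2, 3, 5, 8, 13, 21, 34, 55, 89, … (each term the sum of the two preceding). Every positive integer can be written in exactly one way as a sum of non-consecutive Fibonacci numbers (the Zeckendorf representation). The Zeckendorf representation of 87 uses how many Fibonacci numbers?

Repeatedly subtract the largest Fibonacci number that fits:
87 − 55 = 32
32 − 21 = 11
11 − 8 = 3
3 − 3 = 0
87 = 55 + 21 + 8 + 3, which has 4 terms.

4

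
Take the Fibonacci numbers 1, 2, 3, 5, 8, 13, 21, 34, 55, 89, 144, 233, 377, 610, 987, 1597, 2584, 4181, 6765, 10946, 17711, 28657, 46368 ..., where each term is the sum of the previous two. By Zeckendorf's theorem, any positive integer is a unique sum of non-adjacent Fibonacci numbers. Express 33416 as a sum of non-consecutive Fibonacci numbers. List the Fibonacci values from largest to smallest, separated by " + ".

28657 + 4181 + 377 + 144 + 55 + 2

largest Fibonacci ≤ 33416 is 28657; 33416 − 28657 = 4759
largest Fibonacci ≤ 4759 is 4181; 4759 − 4181 = 578
largest Fibonacci ≤ 578 is 377; 578 − 377 = 201
largest Fibonacci ≤ 201 is 144; 201 − 144 = 57
largest Fibonacci ≤ 57 is 55; 57 − 55 = 2
largest Fibonacci ≤ 2 is 2; 2 − 2 = 0
So 33416 = 28657 + 4181 + 377 + 144 + 55 + 2, with no two terms consecutive in the sequence.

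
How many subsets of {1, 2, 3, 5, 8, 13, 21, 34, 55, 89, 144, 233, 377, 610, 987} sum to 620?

Each representation comes from the Zeckendorf form by replacing some F_k with F_{k−1} + F_{k−2} where possible.
620 = 610+8+2 = 610+5+3+2 = 377+233+8+2 = 377+233+5+3+2 = … (6 more), for 10 in all.

10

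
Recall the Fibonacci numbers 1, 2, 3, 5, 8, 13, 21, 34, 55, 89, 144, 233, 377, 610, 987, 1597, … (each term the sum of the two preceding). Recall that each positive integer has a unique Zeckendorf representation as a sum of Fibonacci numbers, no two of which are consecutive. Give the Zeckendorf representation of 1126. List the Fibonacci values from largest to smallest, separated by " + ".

987 + 89 + 34 + 13 + 3

largest Fibonacci ≤ 1126 is 987; 1126 − 987 = 139
largest Fibonacci ≤ 139 is 89; 139 − 89 = 50
largest Fibonacci ≤ 50 is 34; 50 − 34 = 16
largest Fibonacci ≤ 16 is 13; 16 − 13 = 3
largest Fibonacci ≤ 3 is 3; 3 − 3 = 0
So 1126 = 987 + 89 + 34 + 13 + 3, with no two terms consecutive in the sequence.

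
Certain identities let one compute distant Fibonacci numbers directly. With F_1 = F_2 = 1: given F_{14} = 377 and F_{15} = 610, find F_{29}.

514229

By F_{2k+1} = F_k² + F_{k+1}²: F_{29} = 377² + 610² = 142129 + 372100 = 514229.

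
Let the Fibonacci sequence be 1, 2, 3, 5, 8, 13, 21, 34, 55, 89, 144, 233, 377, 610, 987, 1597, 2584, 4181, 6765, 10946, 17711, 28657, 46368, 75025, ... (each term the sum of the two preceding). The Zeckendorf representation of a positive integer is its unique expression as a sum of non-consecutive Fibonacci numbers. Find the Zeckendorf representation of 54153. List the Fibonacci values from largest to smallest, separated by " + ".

46368 + 6765 + 987 + 21 + 8 + 3 + 1

54153: greatest Fibonacci not exceeding it is 46368, leaving 7785
7785: greatest Fibonacci not exceeding it is 6765, leaving 1020
1020: greatest Fibonacci not exceeding it is 987, leaving 33
33: greatest Fibonacci not exceeding it is 21, leaving 12
12: greatest Fibonacci not exceeding it is 8, leaving 4
4: greatest Fibonacci not exceeding it is 3, leaving 1
1: greatest Fibonacci not exceeding it is 1, leaving 0
So 54153 = 46368 + 6765 + 987 + 21 + 8 + 3 + 1, with no two terms consecutive in the sequence.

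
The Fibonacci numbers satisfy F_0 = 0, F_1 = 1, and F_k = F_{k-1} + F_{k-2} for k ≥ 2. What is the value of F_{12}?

Iterating the recurrence up to F_{5} = 5 and F_{4} = 3:
F_{6} = F_{5} + F_{4} = 5 + 3 = 8
F_{7} = F_{6} + F_{5} = 8 + 5 = 13
F_{8} = F_{7} + F_{6} = 13 + 8 = 21
F_{9} = F_{8} + F_{7} = 21 + 13 = 34
F_{10} = F_{9} + F_{8} = 34 + 21 = 55
F_{11} = F_{10} + F_{9} = 55 + 34 = 89
F_{12} = F_{11} + F_{10} = 89 + 55 = 144

144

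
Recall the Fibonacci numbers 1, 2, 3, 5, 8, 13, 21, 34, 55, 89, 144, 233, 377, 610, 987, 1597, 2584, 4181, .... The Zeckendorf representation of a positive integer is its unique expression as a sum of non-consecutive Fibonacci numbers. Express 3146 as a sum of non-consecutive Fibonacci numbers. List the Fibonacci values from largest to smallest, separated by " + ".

largest Fibonacci ≤ 3146 is 2584; 3146 − 2584 = 562
largest Fibonacci ≤ 562 is 377; 562 − 377 = 185
largest Fibonacci ≤ 185 is 144; 185 − 144 = 41
largest Fibonacci ≤ 41 is 34; 41 − 34 = 7
largest Fibonacci ≤ 7 is 5; 7 − 5 = 2
largest Fibonacci ≤ 2 is 2; 2 − 2 = 0
So 3146 = 2584 + 377 + 144 + 34 + 5 + 2, with no two terms consecutive in the sequence.

2584 + 377 + 144 + 34 + 5 + 2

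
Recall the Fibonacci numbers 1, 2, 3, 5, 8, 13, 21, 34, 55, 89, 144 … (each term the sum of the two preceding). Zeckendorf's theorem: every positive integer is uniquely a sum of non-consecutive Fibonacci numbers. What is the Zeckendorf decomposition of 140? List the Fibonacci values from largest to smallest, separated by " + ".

89 + 34 + 13 + 3 + 1

140: greatest Fibonacci not exceeding it is 89, leaving 51
51: greatest Fibonacci not exceeding it is 34, leaving 17
17: greatest Fibonacci not exceeding it is 13, leaving 4
4: greatest Fibonacci not exceeding it is 3, leaving 1
1: greatest Fibonacci not exceeding it is 1, leaving 0
So 140 = 89 + 34 + 13 + 3 + 1, with no two terms consecutive in the sequence.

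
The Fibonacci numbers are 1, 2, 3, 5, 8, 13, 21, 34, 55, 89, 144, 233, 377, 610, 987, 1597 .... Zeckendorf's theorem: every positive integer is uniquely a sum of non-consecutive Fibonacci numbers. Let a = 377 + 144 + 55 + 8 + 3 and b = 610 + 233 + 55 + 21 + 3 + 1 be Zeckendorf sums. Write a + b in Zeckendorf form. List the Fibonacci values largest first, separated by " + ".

987 + 377 + 144 + 2

The two numbers are 587 and 923, so their sum is 1510.
1510 − 987 = 523
523 − 377 = 146
146 − 144 = 2
2 − 2 = 0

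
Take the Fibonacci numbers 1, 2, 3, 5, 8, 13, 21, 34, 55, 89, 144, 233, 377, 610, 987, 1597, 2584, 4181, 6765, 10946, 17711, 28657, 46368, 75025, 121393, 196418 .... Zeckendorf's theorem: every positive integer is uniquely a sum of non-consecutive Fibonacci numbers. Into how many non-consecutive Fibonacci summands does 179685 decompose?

10

Greedily peel off the largest Fibonacci term at each step:
121393 ≤ 179685 < 196418, so take 121393; remainder 58292
46368 ≤ 58292 < 75025, so take 46368; remainder 11924
10946 ≤ 11924 < 17711, so take 10946; remainder 978
610 ≤ 978 < 987, so take 610; remainder 368
233 ≤ 368 < 377, so take 233; remainder 135
89 ≤ 135 < 144, so take 89; remainder 46
34 ≤ 46 < 55, so take 34; remainder 12
8 ≤ 12 < 13, so take 8; remainder 4
3 ≤ 4 < 5, so take 3; remainder 1
1 ≤ 1 < 2, so take 1; remainder 0
179685 = 121393 + 46368 + 10946 + 610 + 233 + 89 + 34 + 8 + 3 + 1, which has 10 terms.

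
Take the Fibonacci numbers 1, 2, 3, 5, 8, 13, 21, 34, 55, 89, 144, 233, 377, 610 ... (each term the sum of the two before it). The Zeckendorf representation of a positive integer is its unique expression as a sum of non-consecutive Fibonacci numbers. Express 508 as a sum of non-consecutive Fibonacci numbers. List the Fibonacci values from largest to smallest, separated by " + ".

377 + 89 + 34 + 8

508: greatest Fibonacci not exceeding it is 377, leaving 131
131: greatest Fibonacci not exceeding it is 89, leaving 42
42: greatest Fibonacci not exceeding it is 34, leaving 8
8: greatest Fibonacci not exceeding it is 8, leaving 0
So 508 = 377 + 89 + 34 + 8, with no two terms consecutive in the sequence.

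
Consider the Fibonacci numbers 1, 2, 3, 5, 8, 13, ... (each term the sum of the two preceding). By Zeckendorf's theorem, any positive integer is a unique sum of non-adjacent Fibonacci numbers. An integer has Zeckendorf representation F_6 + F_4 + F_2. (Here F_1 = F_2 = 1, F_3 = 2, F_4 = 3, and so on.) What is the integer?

F_6 + F_4 + F_2 = 8 + 3 + 1 = 12.

12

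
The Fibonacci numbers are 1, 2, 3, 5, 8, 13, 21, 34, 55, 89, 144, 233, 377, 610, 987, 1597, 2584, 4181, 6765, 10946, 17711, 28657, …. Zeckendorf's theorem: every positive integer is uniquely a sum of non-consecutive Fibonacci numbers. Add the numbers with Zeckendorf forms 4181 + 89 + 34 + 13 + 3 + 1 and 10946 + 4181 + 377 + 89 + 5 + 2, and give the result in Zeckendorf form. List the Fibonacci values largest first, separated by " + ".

17711 + 1597 + 610 + 3

The two numbers are 4321 and 15600, so their sum is 19921.
largest Fibonacci ≤ 19921 is 17711; 19921 − 17711 = 2210
largest Fibonacci ≤ 2210 is 1597; 2210 − 1597 = 613
largest Fibonacci ≤ 613 is 610; 613 − 610 = 3
largest Fibonacci ≤ 3 is 3; 3 − 3 = 0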